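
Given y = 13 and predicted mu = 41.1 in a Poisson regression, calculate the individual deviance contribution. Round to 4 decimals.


Compute y*ln(y/mu) = 13*ln(13/41.1) = 13*-1.151059 = -14.963767.
y - mu = -28.1.
D = 2*(-14.963767 - (-28.1)) = 26.272466, which rounds to 26.2725.

26.2725


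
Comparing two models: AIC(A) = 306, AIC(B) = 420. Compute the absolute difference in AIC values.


|AIC_A - AIC_B| = |306 - 420| = 114.
Model A is preferred (lower AIC).

114


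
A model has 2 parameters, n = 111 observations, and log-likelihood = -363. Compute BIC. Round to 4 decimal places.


Compute k*ln(n) = 2*ln(111) = 2*4.709530 = 9.419060.
Then -2*loglik = 726.
BIC = 9.419060 + 726 = 735.419060, which rounds to 735.4191.

735.4191


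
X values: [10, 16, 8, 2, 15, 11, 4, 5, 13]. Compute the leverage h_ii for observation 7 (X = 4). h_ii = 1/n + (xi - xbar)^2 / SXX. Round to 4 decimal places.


n = 9, xbar = 9.3333.
SXX = sum((xi - xbar)^2) = 196.0000.
h = 1/9 + (4 - 9.3333)^2 / 196.0000 = 0.2562.

0.2562


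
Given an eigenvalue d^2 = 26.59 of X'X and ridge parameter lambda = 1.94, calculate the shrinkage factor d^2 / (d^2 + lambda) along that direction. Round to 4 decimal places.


Compute the denominator: 26.59 + 1.94 = 28.5300.
Shrinkage factor = 26.59 / 28.5300 = 0.9320.

0.9320


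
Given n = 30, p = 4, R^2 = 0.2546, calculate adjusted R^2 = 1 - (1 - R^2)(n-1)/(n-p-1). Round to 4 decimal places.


Using the formula:
(1 - 0.2546) = 0.7454.
Multiply by 29/25: 0.7454 * 29 = 21.6166, then 21.6166 / 25 = 0.8647.
Adj R^2 = 1 - 0.8647 = 0.1353.

0.1353


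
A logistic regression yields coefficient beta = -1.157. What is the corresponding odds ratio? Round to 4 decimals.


Odds ratio = exp(beta) = exp(-1.157).
= 0.3144.

0.3144


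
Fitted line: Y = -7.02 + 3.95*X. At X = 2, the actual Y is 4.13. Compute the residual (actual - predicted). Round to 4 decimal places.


Fitted value at X = 2 is yhat = -7.02 + 3.95*2 = 0.8800.
Residual = 4.13 - 0.8800 = 3.2500.

3.2500


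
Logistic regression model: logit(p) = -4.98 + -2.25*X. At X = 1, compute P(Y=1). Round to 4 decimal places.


Linear predictor: z = -4.98 + -2.25 * 1 = -7.2300.
P = 1/(1 + exp(7.2300)) = 1/(1 + 1380.2225) = 0.0007.

0.0007


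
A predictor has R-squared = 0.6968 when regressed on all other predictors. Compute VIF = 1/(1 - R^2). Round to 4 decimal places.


Denominator: 1 - 0.6968 = 0.3032.
VIF = 1 / 0.3032 = 3.2982.

3.2982


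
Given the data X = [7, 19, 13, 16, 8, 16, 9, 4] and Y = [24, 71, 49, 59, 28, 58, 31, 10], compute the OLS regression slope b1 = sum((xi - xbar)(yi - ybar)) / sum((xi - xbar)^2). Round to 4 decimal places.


The sample means are xbar = 11.5000 and ybar = 41.2500.
Compute S_xx = 194.0000 and S_xy = 774.0000.
Slope b1 = S_xy / S_xx = 774.0000 / 194.0000 = 3.9897.

3.9897


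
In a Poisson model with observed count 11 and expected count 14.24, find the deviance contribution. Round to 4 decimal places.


y/mu = 11/14.24 = 0.772472 (approx.), and ln(11/14.24) = -0.258160.
y * ln(y/mu) = 11 * -0.258160 = -2.839760.
y - mu = -3.24.
D = 2 * (-2.839760 - -3.24) = 0.800480, which rounds to 0.8005.

0.8005


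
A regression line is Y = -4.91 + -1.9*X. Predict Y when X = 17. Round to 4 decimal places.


Substitute X = 17 into the equation:
Y = -4.91 + -1.9 * 17 = -4.91 + -32.3000 = -37.2100.

-37.2100


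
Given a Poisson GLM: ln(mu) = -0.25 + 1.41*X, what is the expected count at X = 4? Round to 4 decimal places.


Linear predictor: eta = -0.25 + (1.41)(4) = 5.3900.
Expected count: mu = exp(5.3900) = 219.2034.

219.2034


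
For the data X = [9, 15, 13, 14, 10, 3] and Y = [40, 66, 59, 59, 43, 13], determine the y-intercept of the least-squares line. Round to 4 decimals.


The slope is b1 = 4.3699.
Sample means are xbar = 10.6667 and ybar = 46.6667.
Intercept: b0 = 46.6667 - (4.3699)(10.6667) = 0.0548.

0.0548


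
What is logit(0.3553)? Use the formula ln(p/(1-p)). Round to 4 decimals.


The odds are p/(1-p) = 0.3553 / 0.6447 = 0.5511.
logit(p) = ln(0.5511) = -0.5958.

-0.5958


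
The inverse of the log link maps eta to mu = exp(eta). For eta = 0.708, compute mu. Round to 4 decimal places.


The inverse log link gives:
mu = exp(0.708) = 2.0299.

2.0299


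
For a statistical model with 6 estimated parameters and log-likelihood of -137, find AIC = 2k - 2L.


AIC = 2*6 - 2*(-137).
= 12 + 274 = 286.

286


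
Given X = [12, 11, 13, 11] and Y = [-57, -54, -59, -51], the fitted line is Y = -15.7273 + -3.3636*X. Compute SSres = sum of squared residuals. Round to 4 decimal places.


Compute predicted values, then residuals = yi - yhat_i.
Residuals: [-0.9095, -1.2731, 0.4541, 1.7269].
SSres = sum(residual^2) = 5.6364.

5.6364


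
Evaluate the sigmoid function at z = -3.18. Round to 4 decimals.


exp(3.1800) = 24.0468.
1 + exp(-z) = 25.0468.
sigmoid = 1/25.0468 = 0.0399.

0.0399


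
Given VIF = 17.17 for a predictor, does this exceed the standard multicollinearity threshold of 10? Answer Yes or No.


The threshold is 10.
VIF = 17.17 is >= 10.
Multicollinearity indication: Yes.

Yes


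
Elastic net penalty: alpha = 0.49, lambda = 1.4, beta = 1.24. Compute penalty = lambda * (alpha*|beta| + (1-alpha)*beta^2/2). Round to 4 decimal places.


Compute:
L1 = 0.49 * 1.24 = 0.6076.
L2 = 0.51 * 1.24^2 / 2 = 0.3921.
Penalty = 1.4 * (0.6076 + 0.3921) = 1.3996.

1.3996


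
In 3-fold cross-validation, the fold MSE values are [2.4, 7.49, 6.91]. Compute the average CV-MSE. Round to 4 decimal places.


Total MSE across folds = 16.8000.
CV-MSE = 16.8000/3 = 5.6000.

5.6000


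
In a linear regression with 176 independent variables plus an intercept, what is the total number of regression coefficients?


Including the intercept, the model has 176 predictor coefficients + 1 intercept.
Total = 177.

177


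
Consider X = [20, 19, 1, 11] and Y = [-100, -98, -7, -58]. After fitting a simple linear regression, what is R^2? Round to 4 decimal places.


The fitted line is Y = -2.5478 + -4.9570*X.
SSres = 5.5704, SStot = 5724.7500.
R^2 = 1 - SSres/SStot = 0.9990.

0.9990


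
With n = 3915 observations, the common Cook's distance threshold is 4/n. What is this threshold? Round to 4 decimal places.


Using the rule of thumb:
Threshold = 4 / 3915 = 0.0010.

0.0010


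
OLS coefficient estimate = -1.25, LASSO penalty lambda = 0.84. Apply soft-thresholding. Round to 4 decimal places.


|beta_OLS| = 1.25.
lambda = 0.84.
Since |beta| > lambda, coefficient = sign(beta)*(|beta| - lambda) = -0.4100.
Result = -0.4100.

-0.4100


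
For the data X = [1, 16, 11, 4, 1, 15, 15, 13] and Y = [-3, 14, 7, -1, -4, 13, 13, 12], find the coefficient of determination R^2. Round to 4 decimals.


After computing the OLS fit (b0=-5.0608, b1=1.2038):
SSres = 4.7509, SStot = 427.8750.
R^2 = 1 - 4.7509/427.8750 = 0.9889.

0.9889


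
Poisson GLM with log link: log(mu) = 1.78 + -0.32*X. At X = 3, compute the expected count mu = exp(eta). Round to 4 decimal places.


Compute eta = 1.78 + -0.32 * 3 = 0.8200.
Apply inverse link: mu = e^0.8200 = 2.2705.

2.2705


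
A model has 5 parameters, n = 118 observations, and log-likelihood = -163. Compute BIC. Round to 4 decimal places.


Compute k*ln(n) = 5*ln(118) = 5*4.770685 = 23.853425.
Then -2*loglik = 326.
BIC = 23.853425 + 326 = 349.853425, which rounds to 349.8534.

349.8534


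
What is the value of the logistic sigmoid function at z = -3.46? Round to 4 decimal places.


exp(3.4600) = 31.8170.
1 + exp(-z) = 32.8170.
sigmoid = 1/32.8170 = 0.0305.

0.0305


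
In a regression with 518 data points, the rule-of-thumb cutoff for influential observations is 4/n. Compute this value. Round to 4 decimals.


The threshold is 4/n.
4/518 = 0.0077.

0.0077


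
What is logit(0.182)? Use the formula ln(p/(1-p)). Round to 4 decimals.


1 - p = 0.818.
p/(1-p) = 0.2225.
logit = ln(0.2225) = -1.5029.

-1.5029


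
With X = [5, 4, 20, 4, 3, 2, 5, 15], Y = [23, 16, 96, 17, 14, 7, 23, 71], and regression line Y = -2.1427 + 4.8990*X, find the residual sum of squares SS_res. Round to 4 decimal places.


Compute predicted values, then residuals = yi - yhat_i.
Residuals: [0.6477, -1.4533, 0.1627, -0.4533, 1.4457, -0.6553, 0.6477, -0.3423].
SSres = sum(residual^2) = 5.8197.

5.8197


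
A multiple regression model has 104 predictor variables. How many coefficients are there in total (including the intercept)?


Including the intercept, the model has 104 predictor coefficients + 1 intercept.
Total = 105.

105


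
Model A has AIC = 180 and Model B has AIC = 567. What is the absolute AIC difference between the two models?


|AIC_A - AIC_B| = |180 - 567| = 387.
Model A is preferred (lower AIC).

387


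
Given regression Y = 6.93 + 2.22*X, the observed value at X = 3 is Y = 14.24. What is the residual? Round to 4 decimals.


Compute yhat = 6.93 + (2.22)(3) = 13.5900.
Residual = actual - predicted = 14.24 - 13.5900 = 0.6500.

0.6500


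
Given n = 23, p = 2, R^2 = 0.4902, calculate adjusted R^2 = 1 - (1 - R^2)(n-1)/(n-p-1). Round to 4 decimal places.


Adjusted R^2 = 1 - (1 - R^2) * (n-1)/(n-p-1).
(1 - R^2) = 0.5098.
(n-1)/(n-p-1) = 22/20.
(1 - R^2) * (n-1) = 0.5098 * 22 = 11.2156.
Divide by (n-p-1): 11.2156 / 20 = 0.5608.
Adj R^2 = 1 - 0.5608 = 0.4392.

0.4392


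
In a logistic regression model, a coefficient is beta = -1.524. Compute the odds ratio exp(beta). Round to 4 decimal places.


Odds ratio = exp(beta) = exp(-1.524).
= 0.2178.

0.2178


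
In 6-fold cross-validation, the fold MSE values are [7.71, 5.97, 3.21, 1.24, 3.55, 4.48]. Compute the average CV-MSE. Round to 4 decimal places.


Total MSE across folds = 26.1600.
CV-MSE = 26.1600/6 = 4.3600.

4.3600


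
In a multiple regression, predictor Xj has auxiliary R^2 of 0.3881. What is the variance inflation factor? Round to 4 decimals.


Using VIF = 1/(1 - R^2_j):
1 - 0.3881 = 0.6119.
VIF = 1.6343.

1.6343


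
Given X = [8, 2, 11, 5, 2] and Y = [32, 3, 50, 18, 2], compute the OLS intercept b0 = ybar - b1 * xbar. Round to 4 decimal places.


Compute b1 = 5.1961 from the OLS formula.
With xbar = 5.6000 and ybar = 21.0000, the intercept is:
b0 = 21.0000 - 5.1961 * 5.6000 = -8.0980.

-8.0980


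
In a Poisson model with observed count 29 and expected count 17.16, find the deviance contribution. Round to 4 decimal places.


First: ln(29/17.16) = 0.524715.
Then: 29 * 0.524715 = 15.216735.
y - mu = 29 - 17.16 = 11.84.
D = 2(15.216735 - 11.84) = 6.753470, which rounds to 6.7535.

6.7535


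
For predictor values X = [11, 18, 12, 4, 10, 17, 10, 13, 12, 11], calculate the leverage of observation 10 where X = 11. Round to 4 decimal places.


Compute xbar = 11.8000 with n = 10 observations.
SXX = 135.6000.
Leverage = 1/10 + (11 - 11.8000)^2/135.6000 = 0.1047.

0.1047


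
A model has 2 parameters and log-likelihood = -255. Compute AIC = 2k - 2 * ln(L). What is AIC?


AIC = 2*2 - 2*(-255).
= 4 + 510 = 514.

514


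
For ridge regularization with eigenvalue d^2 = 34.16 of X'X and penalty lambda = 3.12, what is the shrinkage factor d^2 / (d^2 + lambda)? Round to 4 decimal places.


Compute the denominator: 34.16 + 3.12 = 37.2800.
Shrinkage factor = 34.16 / 37.2800 = 0.9163.

0.9163


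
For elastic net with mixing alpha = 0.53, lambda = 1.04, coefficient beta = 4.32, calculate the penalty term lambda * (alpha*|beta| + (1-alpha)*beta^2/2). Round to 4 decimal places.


L1 component = 0.53 * |4.32| = 2.2896.
L2 component = 0.47 * 4.32^2 / 2 = 4.3857.
Penalty = 1.04 * (2.2896 + 4.3857) = 1.04 * 6.6753 = 6.9423.

6.9423


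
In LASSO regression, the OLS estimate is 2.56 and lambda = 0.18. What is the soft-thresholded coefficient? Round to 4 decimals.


Check: |2.56| = 2.56 vs lambda = 0.18.
Since |beta| > lambda, coefficient = sign(beta)*(|beta| - lambda) = 2.3800.
Soft-thresholded coefficient = 2.3800.

2.3800


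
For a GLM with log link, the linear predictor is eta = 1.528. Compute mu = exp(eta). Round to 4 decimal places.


mu = exp(eta) = exp(1.528).
= 4.6089.

4.6089


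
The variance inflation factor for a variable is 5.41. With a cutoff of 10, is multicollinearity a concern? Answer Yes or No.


Compare VIF = 5.41 to the threshold of 10.
5.41 < 10, so the answer is No.

No


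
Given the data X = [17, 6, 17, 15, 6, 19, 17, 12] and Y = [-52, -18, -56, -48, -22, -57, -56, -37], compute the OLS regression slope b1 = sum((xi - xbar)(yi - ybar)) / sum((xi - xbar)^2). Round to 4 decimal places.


The sample means are xbar = 13.6250 and ybar = -43.2500.
Compute S_xx = 183.8750 and S_xy = -560.7500.
Slope b1 = S_xy / S_xx = -560.7500 / 183.8750 = -3.0496.

-3.0496


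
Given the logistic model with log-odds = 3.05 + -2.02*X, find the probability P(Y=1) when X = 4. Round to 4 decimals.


Compute z = 3.05 + (-2.02)(4) = -5.0300.
exp(-z) = 152.9330.
P = 1/(1 + 152.9330) = 0.0065.

0.0065


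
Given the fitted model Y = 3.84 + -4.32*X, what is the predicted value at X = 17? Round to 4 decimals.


Plug X = 17 into Y = 3.84 + -4.32*X:
Y = 3.84 + -73.4400 = -69.6000.

-69.6000


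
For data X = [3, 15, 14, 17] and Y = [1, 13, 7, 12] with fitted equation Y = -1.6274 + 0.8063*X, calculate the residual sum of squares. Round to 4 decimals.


Predicted values from Y = -1.6274 + 0.8063*X.
Residuals: [0.2085, 2.5329, -2.6608, -0.0797].
SSres = 13.5453.

13.5453


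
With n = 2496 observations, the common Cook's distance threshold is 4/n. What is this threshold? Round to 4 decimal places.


The threshold is 4/n.
4/2496 = 0.0016.

0.0016


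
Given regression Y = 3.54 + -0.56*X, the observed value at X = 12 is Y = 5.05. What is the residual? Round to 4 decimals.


Fitted value at X = 12 is yhat = 3.54 + -0.56*12 = -3.1800.
Residual = 5.05 - -3.1800 = 8.2300.

8.2300


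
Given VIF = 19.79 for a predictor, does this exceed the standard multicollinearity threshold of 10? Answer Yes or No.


The threshold is 10.
VIF = 19.79 is >= 10.
Multicollinearity indication: Yes.

Yes


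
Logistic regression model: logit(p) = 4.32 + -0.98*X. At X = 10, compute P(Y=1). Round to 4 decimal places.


Compute z = 4.32 + (-0.98)(10) = -5.4800.
exp(-z) = 239.8467.
P = 1/(1 + 239.8467) = 0.0042.

0.0042


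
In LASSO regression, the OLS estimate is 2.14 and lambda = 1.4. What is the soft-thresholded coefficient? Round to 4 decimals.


Check: |2.14| = 2.14 vs lambda = 1.4.
Since |beta| > lambda, coefficient = sign(beta)*(|beta| - lambda) = 0.7400.
Soft-thresholded coefficient = 0.7400.

0.7400


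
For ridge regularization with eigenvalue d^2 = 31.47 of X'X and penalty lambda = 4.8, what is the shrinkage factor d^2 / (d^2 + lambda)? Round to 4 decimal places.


Compute the denominator: 31.47 + 4.8 = 36.2700.
Shrinkage factor = 31.47 / 36.2700 = 0.8677.

0.8677


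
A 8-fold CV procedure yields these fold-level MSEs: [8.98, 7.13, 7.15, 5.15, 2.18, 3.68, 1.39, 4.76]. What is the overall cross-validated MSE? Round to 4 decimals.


Sum of fold MSEs = 40.4200.
Average = 40.4200 / 8 = 5.0525.

5.0525


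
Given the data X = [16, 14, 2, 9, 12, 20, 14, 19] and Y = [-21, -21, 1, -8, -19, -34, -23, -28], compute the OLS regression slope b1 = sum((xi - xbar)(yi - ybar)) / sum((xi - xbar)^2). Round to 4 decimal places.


The sample means are xbar = 13.2500 and ybar = -19.1250.
Compute S_xx = 233.5000 and S_xy = -434.7500.
Slope b1 = S_xy / S_xx = -434.7500 / 233.5000 = -1.8619.

-1.8619


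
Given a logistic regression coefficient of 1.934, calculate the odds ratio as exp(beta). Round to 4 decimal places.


exp(1.934) = 6.9171.
So the odds ratio is 6.9171.

6.9171


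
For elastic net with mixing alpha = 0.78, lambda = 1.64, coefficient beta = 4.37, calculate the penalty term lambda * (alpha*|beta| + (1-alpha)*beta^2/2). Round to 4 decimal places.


Compute:
L1 = 0.78 * 4.37 = 3.4086.
L2 = 0.22 * 4.37^2 / 2 = 2.1007.
Penalty = 1.64 * (3.4086 + 2.1007) = 9.0352.

9.0352


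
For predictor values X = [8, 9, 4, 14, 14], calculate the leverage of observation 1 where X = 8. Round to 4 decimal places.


n = 5, xbar = 9.8000.
SXX = sum((xi - xbar)^2) = 72.8000.
h = 1/5 + (8 - 9.8000)^2 / 72.8000 = 0.2445.

0.2445


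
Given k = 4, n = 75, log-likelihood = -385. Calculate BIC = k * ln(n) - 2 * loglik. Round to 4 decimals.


Compute k*ln(n) = 4*ln(75) = 4*4.317488 = 17.269952.
Then -2*loglik = 770.
BIC = 17.269952 + 770 = 787.269952, which rounds to 787.2700.

787.2700


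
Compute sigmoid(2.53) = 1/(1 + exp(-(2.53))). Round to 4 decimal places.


First, exp(-2.5300) = 0.0797.
Then sigma(z) = 1/(1 + 0.0797) = 0.9262.

0.9262


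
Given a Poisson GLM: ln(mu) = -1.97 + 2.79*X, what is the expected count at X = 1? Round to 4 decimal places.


Linear predictor: eta = -1.97 + (2.79)(1) = 0.8200.
Expected count: mu = exp(0.8200) = 2.2705.

2.2705


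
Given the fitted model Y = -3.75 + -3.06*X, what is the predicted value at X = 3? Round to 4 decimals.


Predicted value:
Y = -3.75 + (-3.06)(3) = -3.75 + -9.1800 = -12.9300.

-12.9300


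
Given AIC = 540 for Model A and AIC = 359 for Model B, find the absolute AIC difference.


|AIC_A - AIC_B| = |540 - 359| = 181.
Model B is preferred (lower AIC).

181


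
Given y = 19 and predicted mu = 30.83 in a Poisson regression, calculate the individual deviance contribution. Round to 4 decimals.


Compute y*ln(y/mu) = 19*ln(19/30.83) = 19*-0.484049 = -9.196931.
y - mu = -11.83.
D = 2*(-9.196931 - (-11.83)) = 5.266138, which rounds to 5.2661.

5.2661


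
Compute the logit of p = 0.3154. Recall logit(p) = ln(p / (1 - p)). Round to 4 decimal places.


Compute the odds: 0.3154/0.6846 = 0.4607.
Take the natural log: ln(0.4607) = -0.7750.

-0.7750


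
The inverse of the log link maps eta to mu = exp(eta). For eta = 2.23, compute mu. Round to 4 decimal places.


mu = exp(eta) = exp(2.23).
= 9.2999.

9.2999


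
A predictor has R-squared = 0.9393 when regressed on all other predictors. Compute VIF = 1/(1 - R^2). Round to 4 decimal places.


Denominator: 1 - 0.9393 = 0.0607.
VIF = 1 / 0.0607 = 16.4745.

16.4745


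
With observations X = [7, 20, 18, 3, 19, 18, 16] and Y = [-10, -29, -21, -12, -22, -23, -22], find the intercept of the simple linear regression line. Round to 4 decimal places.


The slope is b1 = -0.9124.
Sample means are xbar = 14.4286 and ybar = -19.8571.
Intercept: b0 = -19.8571 - (-0.9124)(14.4286) = -6.6930.

-6.6930


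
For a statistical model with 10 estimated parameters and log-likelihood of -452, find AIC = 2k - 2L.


Compute:
2k = 2*10 = 20.
-2*loglik = -2*(-452) = 904.
AIC = 20 + 904 = 924.

924


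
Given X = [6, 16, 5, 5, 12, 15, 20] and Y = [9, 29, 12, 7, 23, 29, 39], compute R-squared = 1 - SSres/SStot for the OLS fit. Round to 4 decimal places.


The fitted line is Y = -1.1641 + 1.9766*X.
SSres = 19.5938, SStot = 876.8571.
R^2 = 1 - SSres/SStot = 0.9777.

0.9777


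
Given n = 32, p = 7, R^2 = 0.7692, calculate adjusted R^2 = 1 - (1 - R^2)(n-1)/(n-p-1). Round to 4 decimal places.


Using the formula:
(1 - 0.7692) = 0.2308.
Multiply by 31/24: 0.2308 * 31 = 7.1548, then 7.1548 / 24 = 0.2981.
Adj R^2 = 1 - 0.2981 = 0.7019.

0.7019


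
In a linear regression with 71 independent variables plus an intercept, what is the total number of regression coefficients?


Each predictor gets one coefficient, plus one intercept.
Total parameters = 71 + 1 = 72.

72


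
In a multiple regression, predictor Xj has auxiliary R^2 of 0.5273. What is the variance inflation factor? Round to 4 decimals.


Using VIF = 1/(1 - R^2_j):
1 - 0.5273 = 0.4727.
VIF = 2.1155.

2.1155


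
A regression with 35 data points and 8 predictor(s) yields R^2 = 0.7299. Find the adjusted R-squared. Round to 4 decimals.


Adjusted R^2 = 1 - (1 - R^2) * (n-1)/(n-p-1).
(1 - R^2) = 0.2701.
(n-1)/(n-p-1) = 34/26.
(1 - R^2) * (n-1) = 0.2701 * 34 = 9.1834.
Divide by (n-p-1): 9.1834 / 26 = 0.3532.
Adj R^2 = 1 - 0.3532 = 0.6468.

0.6468


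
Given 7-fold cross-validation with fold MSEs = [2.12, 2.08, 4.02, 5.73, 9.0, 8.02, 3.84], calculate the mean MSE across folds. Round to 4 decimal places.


Total MSE across folds = 34.8100.
CV-MSE = 34.8100/7 = 4.9729.

4.9729


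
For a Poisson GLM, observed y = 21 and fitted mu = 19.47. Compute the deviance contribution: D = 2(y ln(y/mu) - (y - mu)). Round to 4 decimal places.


Compute y*ln(y/mu) = 21*ln(21/19.47) = 21*0.075648 = 1.588608.
y - mu = 1.53.
D = 2*(1.588608 - (1.53)) = 0.117216, which rounds to 0.1172.

0.1172


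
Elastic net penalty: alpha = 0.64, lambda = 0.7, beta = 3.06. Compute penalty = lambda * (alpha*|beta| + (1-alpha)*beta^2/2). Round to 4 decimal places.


L1 component = 0.64 * |3.06| = 1.9584.
L2 component = 0.36 * 3.06^2 / 2 = 1.6854.
Penalty = 0.7 * (1.9584 + 1.6854) = 0.7 * 3.6438 = 2.5507.

2.5507


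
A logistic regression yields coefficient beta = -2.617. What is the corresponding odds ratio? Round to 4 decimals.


The odds ratio is computed as:
OR = e^(-2.617) = 0.0730.

0.0730


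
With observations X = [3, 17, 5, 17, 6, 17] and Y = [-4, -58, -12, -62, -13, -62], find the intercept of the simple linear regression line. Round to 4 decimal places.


First find the slope: b1 = -4.1152.
Means: xbar = 10.8333, ybar = -35.1667.
b0 = ybar - b1 * xbar = -35.1667 - -4.1152 * 10.8333 = 9.4152.

9.4152


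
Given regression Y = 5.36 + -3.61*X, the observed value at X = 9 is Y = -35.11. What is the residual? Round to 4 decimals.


Fitted value at X = 9 is yhat = 5.36 + -3.61*9 = -27.1300.
Residual = -35.11 - -27.1300 = -7.9800.

-7.9800


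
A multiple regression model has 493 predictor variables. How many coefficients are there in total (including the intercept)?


Total coefficients = number of predictors + 1 (for the intercept).
= 493 + 1 = 494.

494


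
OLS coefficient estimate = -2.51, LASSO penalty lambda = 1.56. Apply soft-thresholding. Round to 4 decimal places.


|beta_OLS| = 2.51.
lambda = 1.56.
Since |beta| > lambda, coefficient = sign(beta)*(|beta| - lambda) = -0.9500.
Result = -0.9500.

-0.9500


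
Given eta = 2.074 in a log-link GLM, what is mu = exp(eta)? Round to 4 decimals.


The inverse log link gives:
mu = exp(2.074) = 7.9566.

7.9566


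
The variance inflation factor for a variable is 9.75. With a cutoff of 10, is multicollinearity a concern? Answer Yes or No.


Check: VIF = 9.75 vs threshold = 10.
Since 9.75 < 10, the answer is No.

No


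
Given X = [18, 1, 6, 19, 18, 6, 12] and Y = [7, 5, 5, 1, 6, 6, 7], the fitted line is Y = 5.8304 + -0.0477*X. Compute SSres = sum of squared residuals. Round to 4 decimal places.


Predicted values from Y = 5.8304 + -0.0477*X.
Residuals: [2.0282, -0.7827, -0.5442, -3.9241, 1.0282, 0.4558, 1.7420].
SSres = 24.7204.

24.7204


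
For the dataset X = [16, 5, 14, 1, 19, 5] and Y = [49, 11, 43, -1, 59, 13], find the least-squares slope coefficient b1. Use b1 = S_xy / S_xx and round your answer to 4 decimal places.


Calculate xbar = 10.0000, ybar = 29.0000.
S_xx = 264.0000, S_xy = 886.0000.
Using b1 = S_xy / S_xx = 886.0000 / 264.0000, we get b1 = 3.3561.

3.3561


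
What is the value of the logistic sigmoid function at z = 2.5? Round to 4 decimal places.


exp(-2.5000) = 0.0821.
1 + exp(-z) = 1.0821.
sigmoid = 1/1.0821 = 0.9241.

0.9241


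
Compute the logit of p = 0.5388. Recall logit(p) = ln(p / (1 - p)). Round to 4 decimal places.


The odds are p/(1-p) = 0.5388 / 0.4612 = 1.1683.
logit(p) = ln(1.1683) = 0.1555.

0.1555


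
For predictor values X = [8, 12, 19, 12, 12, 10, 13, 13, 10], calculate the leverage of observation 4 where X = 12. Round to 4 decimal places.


Mean of X: xbar = 12.1111.
SXX = 74.8889.
For X = 12: h = 1/9 + (12 - 12.1111)^2/74.8889 = 0.1113.

0.1113


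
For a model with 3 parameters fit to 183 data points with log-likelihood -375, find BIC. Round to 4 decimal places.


k * ln(n) = 3 * ln(183) = 3 * 5.209486 = 15.628458.
-2 * loglik = -2 * (-375) = 750.
BIC = 15.628458 + 750 = 765.628458, which rounds to 765.6285.

765.6285


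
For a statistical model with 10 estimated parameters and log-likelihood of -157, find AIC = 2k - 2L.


AIC = 2*10 - 2*(-157).
= 20 + 314 = 334.

334


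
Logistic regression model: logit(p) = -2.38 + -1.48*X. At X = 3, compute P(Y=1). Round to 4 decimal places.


Linear predictor: z = -2.38 + -1.48 * 3 = -6.8200.
P = 1/(1 + exp(6.8200)) = 1/(1 + 915.9850) = 0.0011.

0.0011


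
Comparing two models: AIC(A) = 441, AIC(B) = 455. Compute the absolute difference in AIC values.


Absolute difference = |441 - 455| = 14.
The model with lower AIC (A) is preferred.

14


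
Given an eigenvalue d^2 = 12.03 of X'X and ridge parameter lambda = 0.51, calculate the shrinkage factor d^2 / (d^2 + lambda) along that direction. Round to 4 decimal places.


Denominator = d^2 + lambda = 12.03 + 0.51 = 12.5400.
Shrinkage = 12.03 / 12.5400 = 0.9593.

0.9593


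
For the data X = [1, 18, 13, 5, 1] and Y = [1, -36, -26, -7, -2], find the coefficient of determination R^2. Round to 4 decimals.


The fitted line is Y = 2.1073 + -2.1194*X.
SSres = 7.5052, SStot = 1046.0000.
R^2 = 1 - SSres/SStot = 0.9928.

0.9928


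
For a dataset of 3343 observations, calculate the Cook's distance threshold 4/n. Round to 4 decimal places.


Cook's distance cutoff = 4/n = 4/3343.
= 0.0012.

0.0012


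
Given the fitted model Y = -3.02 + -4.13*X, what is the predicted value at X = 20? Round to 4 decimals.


Plug X = 20 into Y = -3.02 + -4.13*X:
Y = -3.02 + -82.6000 = -85.6200.

-85.6200


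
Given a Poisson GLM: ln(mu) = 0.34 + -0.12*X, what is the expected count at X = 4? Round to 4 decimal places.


Linear predictor: eta = 0.34 + (-0.12)(4) = -0.1400.
Expected count: mu = exp(-0.1400) = 0.8694.

0.8694


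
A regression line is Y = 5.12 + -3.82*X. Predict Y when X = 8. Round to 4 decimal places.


Plug X = 8 into Y = 5.12 + -3.82*X:
Y = 5.12 + -30.5600 = -25.4400.

-25.4400


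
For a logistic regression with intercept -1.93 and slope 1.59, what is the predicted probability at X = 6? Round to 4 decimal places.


Compute z = -1.93 + (1.59)(6) = 7.6100.
exp(-z) = 0.0005.
P = 1/(1 + 0.0005) = 0.9995.

0.9995


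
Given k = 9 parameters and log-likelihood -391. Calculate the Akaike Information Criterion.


AIC = 2*9 - 2*(-391).
= 18 + 782 = 800.

800


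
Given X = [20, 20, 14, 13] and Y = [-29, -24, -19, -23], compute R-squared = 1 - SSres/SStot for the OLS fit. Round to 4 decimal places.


The fitted line is Y = -10.5263 + -0.7895*X.
SSres = 24.1053, SStot = 50.7500.
R^2 = 1 - SSres/SStot = 0.5250.

0.5250


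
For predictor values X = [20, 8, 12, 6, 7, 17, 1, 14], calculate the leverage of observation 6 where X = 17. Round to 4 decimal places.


Compute xbar = 10.6250 with n = 8 observations.
SXX = 275.8750.
Leverage = 1/8 + (17 - 10.6250)^2/275.8750 = 0.2723.

0.2723


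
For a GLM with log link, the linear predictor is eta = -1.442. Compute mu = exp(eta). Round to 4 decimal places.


mu = exp(eta) = exp(-1.442).
= 0.2365.

0.2365


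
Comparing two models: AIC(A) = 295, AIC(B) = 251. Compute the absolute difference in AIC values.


Absolute difference = |295 - 251| = 44.
The model with lower AIC (B) is preferred.

44


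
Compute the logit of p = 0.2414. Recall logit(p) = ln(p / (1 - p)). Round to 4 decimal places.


Compute the odds: 0.2414/0.7586 = 0.3182.
Take the natural log: ln(0.3182) = -1.1450.

-1.1450


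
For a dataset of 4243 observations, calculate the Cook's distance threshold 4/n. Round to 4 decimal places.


The threshold is 4/n.
4/4243 = 0.0009.

0.0009


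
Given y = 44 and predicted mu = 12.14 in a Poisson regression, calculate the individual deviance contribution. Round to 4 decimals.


Compute y*ln(y/mu) = 44*ln(44/12.14) = 44*1.287684 = 56.658096.
y - mu = 31.86.
D = 2*(56.658096 - (31.86)) = 49.596192, which rounds to 49.5962.

49.5962


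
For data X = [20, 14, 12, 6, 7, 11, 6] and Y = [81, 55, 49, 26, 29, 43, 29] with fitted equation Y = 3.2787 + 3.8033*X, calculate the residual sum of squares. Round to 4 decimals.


Predicted values from Y = 3.2787 + 3.8033*X.
Residuals: [1.6553, -1.5249, 0.0817, -0.0985, -0.9018, -2.1150, 2.9015].
SSres = 18.7869.

18.7869


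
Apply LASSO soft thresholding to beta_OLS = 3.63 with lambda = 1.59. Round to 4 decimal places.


Absolute value: |3.63| = 3.63.
Compare to lambda = 1.59.
Since |beta| > lambda, coefficient = sign(beta)*(|beta| - lambda) = 2.0400.

2.0400


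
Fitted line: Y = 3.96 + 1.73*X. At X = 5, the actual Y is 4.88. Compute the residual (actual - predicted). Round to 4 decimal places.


Compute yhat = 3.96 + (1.73)(5) = 12.6100.
Residual = actual - predicted = 4.88 - 12.6100 = -7.7300.

-7.7300


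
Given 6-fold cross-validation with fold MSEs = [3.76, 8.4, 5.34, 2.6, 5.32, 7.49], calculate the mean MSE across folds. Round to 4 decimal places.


Add all fold MSEs: 32.9100.
Divide by k = 6: 32.9100/6 = 5.4850.

5.4850


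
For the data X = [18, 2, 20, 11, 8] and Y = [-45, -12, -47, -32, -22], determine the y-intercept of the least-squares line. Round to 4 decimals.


First find the slope: b1 = -2.0185.
Means: xbar = 11.8000, ybar = -31.6000.
b0 = ybar - b1 * xbar = -31.6000 - -2.0185 * 11.8000 = -7.7823.

-7.7823


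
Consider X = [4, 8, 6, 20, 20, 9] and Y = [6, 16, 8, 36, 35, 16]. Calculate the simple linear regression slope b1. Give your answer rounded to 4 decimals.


First compute the means: xbar = 11.1667, ybar = 19.5000.
Then S_xx = sum((xi - xbar)^2) = 248.8333.
S_xy = sum((xi - xbar)(yi - ybar)) = 457.5000.
b1 = S_xy / S_xx = 457.5000 / 248.8333 = 1.8386.

1.8386


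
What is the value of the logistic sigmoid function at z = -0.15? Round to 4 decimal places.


First, exp(0.1500) = 1.1618.
Then sigma(z) = 1/(1 + 1.1618) = 0.4626.

0.4626


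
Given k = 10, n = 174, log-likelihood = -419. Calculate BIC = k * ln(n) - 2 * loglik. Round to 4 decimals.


k * ln(n) = 10 * ln(174) = 10 * 5.159055 = 51.590550.
-2 * loglik = -2 * (-419) = 838.
BIC = 51.590550 + 838 = 889.590550, which rounds to 889.5906.

889.5906


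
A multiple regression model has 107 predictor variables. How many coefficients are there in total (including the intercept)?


Including the intercept, the model has 107 predictor coefficients + 1 intercept.
Total = 108.

108


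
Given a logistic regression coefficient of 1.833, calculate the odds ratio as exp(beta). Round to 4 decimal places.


The odds ratio is computed as:
OR = e^(1.833) = 6.2526.

6.2526


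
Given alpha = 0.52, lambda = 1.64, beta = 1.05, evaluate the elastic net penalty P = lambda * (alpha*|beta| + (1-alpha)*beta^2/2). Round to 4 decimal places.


L1 component = 0.52 * |1.05| = 0.5460.
L2 component = 0.48 * 1.05^2 / 2 = 0.2646.
Penalty = 1.64 * (0.5460 + 0.2646) = 1.64 * 0.8106 = 1.3294.

1.3294


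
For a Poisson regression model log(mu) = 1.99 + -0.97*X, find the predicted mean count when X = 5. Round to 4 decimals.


eta = 1.99 + -0.97 * 5 = -2.8600.
mu = exp(-2.8600) = 0.0573.

0.0573


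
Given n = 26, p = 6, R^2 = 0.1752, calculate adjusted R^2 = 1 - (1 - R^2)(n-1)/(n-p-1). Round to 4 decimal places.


Adjusted R^2 = 1 - (1 - R^2) * (n-1)/(n-p-1).
(1 - R^2) = 0.8248.
(n-1)/(n-p-1) = 25/19.
(1 - R^2) * (n-1) = 0.8248 * 25 = 20.6200.
Divide by (n-p-1): 20.6200 / 19 = 1.0853.
Adj R^2 = 1 - 1.0853 = -0.0853.

-0.0853


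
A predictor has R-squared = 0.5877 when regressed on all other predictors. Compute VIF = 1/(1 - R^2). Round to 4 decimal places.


Using VIF = 1/(1 - R^2_j):
1 - 0.5877 = 0.4123.
VIF = 2.4254.

2.4254


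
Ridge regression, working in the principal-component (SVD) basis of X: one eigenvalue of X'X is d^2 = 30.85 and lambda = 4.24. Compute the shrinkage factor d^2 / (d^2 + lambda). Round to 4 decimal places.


d^2 + lambda = 30.85 + 4.24 = 35.0900.
Shrinkage factor = 30.85/35.0900 = 0.8792.

0.8792


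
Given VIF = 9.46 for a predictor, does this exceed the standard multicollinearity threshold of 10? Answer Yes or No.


The threshold is 10.
VIF = 9.46 is < 10.
Multicollinearity indication: No.

No


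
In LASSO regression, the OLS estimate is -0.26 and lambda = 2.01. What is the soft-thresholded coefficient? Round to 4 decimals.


Check: |-0.26| = 0.26 vs lambda = 2.01.
Since |beta| <= lambda, the coefficient is set to 0.
Soft-thresholded coefficient = 0.0000.

0.0000


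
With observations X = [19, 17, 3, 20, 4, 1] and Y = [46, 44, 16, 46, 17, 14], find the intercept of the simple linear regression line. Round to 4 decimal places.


The slope is b1 = 1.8305.
Sample means are xbar = 10.6667 and ybar = 30.5000.
Intercept: b0 = 30.5000 - (1.8305)(10.6667) = 10.9746.

10.9746


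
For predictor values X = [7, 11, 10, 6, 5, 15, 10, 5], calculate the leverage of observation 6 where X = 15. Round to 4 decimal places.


Mean of X: xbar = 8.6250.
SXX = 85.8750.
For X = 15: h = 1/8 + (15 - 8.6250)^2/85.8750 = 0.5983.

0.5983


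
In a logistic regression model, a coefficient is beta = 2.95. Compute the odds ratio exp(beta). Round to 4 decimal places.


exp(2.95) = 19.1060.
So the odds ratio is 19.1060.

19.1060


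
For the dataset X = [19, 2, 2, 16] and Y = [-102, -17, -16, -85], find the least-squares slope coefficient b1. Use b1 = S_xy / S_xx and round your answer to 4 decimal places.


Calculate xbar = 9.7500, ybar = -55.0000.
S_xx = 244.7500, S_xy = -1219.0000.
Using b1 = S_xy / S_xx = -1219.0000 / 244.7500, we get b1 = -4.9806.

-4.9806


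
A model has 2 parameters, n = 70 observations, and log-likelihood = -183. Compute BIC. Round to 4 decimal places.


Compute k*ln(n) = 2*ln(70) = 2*4.248495 = 8.496990.
Then -2*loglik = 366.
BIC = 8.496990 + 366 = 374.496990, which rounds to 374.4970.

374.4970


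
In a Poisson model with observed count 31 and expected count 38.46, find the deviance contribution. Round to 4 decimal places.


First: ln(31/38.46) = -0.215632.
Then: 31 * -0.215632 = -6.684592.
y - mu = 31 - 38.46 = -7.46.
D = 2(-6.684592 - -7.46) = 1.550816, which rounds to 1.5508.

1.5508


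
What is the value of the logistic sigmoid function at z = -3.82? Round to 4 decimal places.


First, exp(3.8200) = 45.6042.
Then sigma(z) = 1/(1 + 45.6042) = 0.0215.

0.0215


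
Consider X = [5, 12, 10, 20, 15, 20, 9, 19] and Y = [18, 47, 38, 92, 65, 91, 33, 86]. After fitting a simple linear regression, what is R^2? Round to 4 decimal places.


Fit the OLS line: b0 = -11.2304, b1 = 5.0895.
SSres = 30.2103.
SStot = 5819.5000.
R^2 = 1 - 30.2103/5819.5000 = 0.9948.

0.9948


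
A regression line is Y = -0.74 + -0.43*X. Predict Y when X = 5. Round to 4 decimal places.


Plug X = 5 into Y = -0.74 + -0.43*X:
Y = -0.74 + -2.1500 = -2.8900.

-2.8900


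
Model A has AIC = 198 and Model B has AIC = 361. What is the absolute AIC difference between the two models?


Absolute difference = |198 - 361| = 163.
The model with lower AIC (A) is preferred.

163


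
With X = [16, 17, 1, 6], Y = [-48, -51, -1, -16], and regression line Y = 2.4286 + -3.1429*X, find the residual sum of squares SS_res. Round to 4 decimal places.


Compute predicted values, then residuals = yi - yhat_i.
Residuals: [-0.1422, 0.0007, -0.2857, 0.4288].
SSres = sum(residual^2) = 0.2857.

0.2857


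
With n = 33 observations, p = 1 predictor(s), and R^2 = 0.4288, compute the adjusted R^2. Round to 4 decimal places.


Adjusted R^2 = 1 - (1 - R^2) * (n-1)/(n-p-1).
(1 - R^2) = 0.5712.
(n-1)/(n-p-1) = 32/31.
(1 - R^2) * (n-1) = 0.5712 * 32 = 18.2784.
Divide by (n-p-1): 18.2784 / 31 = 0.5896.
Adj R^2 = 1 - 0.5896 = 0.4104.

0.4104


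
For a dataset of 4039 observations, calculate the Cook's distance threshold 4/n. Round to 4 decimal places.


Using the rule of thumb:
Threshold = 4 / 4039 = 0.0010.

0.0010


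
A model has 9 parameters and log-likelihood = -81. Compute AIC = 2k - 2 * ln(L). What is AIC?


AIC = 2*9 - 2*(-81).
= 18 + 162 = 180.

180


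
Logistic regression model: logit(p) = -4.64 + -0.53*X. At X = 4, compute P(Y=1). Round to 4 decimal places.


Compute z = -4.64 + (-0.53)(4) = -6.7600.
exp(-z) = 862.6422.
P = 1/(1 + 862.6422) = 0.0012.

0.0012


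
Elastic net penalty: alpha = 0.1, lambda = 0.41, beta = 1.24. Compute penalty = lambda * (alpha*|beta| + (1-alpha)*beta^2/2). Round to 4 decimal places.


L1 component = 0.1 * |1.24| = 0.1240.
L2 component = 0.9 * 1.24^2 / 2 = 0.6919.
Penalty = 0.41 * (0.1240 + 0.6919) = 0.41 * 0.8159 = 0.3345.

0.3345


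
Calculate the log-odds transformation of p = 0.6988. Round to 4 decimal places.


1 - p = 0.3012.
p/(1-p) = 2.3201.
logit = ln(2.3201) = 0.8416.

0.8416


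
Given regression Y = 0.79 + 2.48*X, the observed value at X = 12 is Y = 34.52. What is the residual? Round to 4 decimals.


Fitted value at X = 12 is yhat = 0.79 + 2.48*12 = 30.5500.
Residual = 34.52 - 30.5500 = 3.9700.

3.9700


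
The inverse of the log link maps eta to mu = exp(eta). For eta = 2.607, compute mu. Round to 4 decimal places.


The inverse log link gives:
mu = exp(2.607) = 13.5583.

13.5583


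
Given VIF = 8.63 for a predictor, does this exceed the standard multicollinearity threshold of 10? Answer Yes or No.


The threshold is 10.
VIF = 8.63 is < 10.
Multicollinearity indication: No.

No


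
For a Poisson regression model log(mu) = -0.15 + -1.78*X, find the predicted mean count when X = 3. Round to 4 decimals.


Linear predictor: eta = -0.15 + (-1.78)(3) = -5.4900.
Expected count: mu = exp(-5.4900) = 0.0041.

0.0041


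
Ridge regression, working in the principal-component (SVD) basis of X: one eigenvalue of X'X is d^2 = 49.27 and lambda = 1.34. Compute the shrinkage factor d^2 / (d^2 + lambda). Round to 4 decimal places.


Denominator = d^2 + lambda = 49.27 + 1.34 = 50.6100.
Shrinkage = 49.27 / 50.6100 = 0.9735.

0.9735


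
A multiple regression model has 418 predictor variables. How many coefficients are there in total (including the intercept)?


Each predictor gets one coefficient, plus one intercept.
Total parameters = 418 + 1 = 419.

419


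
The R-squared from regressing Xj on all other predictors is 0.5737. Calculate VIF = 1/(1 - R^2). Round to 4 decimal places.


Using VIF = 1/(1 - R^2_j):
1 - 0.5737 = 0.4263.
VIF = 2.3458.

2.3458


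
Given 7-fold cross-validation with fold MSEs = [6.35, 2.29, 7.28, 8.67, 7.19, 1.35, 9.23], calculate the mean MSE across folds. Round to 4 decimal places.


Add all fold MSEs: 42.3600.
Divide by k = 7: 42.3600/7 = 6.0514.

6.0514


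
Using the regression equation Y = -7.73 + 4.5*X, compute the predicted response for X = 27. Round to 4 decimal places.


Plug X = 27 into Y = -7.73 + 4.5*X:
Y = -7.73 + 121.5000 = 113.7700.

113.7700


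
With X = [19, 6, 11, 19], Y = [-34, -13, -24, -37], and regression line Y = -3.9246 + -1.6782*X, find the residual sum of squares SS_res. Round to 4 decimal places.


For each point, residual = actual - predicted.
Residuals: [1.8104, 0.9938, -1.6152, -1.1896].
Sum of squared residuals = 8.2892.

8.2892


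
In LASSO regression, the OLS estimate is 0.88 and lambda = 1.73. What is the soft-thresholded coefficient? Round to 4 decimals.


Check: |0.88| = 0.88 vs lambda = 1.73.
Since |beta| <= lambda, the coefficient is set to 0.
Soft-thresholded coefficient = 0.0000.

0.0000


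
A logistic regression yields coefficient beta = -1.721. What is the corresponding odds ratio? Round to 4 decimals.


Odds ratio = exp(beta) = exp(-1.721).
= 0.1789.

0.1789


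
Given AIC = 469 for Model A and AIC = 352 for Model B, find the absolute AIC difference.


Absolute difference = |469 - 352| = 117.
The model with lower AIC (B) is preferred.

117
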